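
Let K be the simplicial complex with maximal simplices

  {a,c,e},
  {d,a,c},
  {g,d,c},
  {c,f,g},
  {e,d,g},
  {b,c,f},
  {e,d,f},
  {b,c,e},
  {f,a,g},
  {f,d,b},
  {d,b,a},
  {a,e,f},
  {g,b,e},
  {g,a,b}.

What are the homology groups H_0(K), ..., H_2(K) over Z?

H_0 ≅ Z,  H_1 ≅ Z^2,  H_2 ≅ Z.

Order the vertices as a < b < c < d < e < f < g. Listing each simplex with vertices in this order, K has dimension 2 with simplices:

  0-simplices (7): a, b, c, d, e, f, g
  1-simplices (21): ab, ac, ad, ae, af, ag, bc, bd, be, bf, bg, cd, ce, cf, cg, de, df, dg, ef, eg, fg
  2-simplices (14): abd, abg, acd, ace, aef, afg, bce, bcf, bdf, beg, cdg, cfg, def, deg

so the chain groups are C_0 ≅ Z^7, C_1 ≅ Z^21, C_2 ≅ Z^14.

∂_1: C_1 → C_0 is given by ∂[p,q] = [q] − [p]. For instance
  ∂cg = g − c.
The 7×21 boundary matrix has rank 6 and Smith normal form diag(1,1,1,1,1,1).

Boundary ∂_2: C_2 → C_1 acts by ∂[p,q,r] = [q,r] − [p,r] + [p,q]. For instance
  ∂abd = bd − ad + ab,
  ∂deg = eg − dg + de.
The 21×14 boundary matrix has rank 13 and Smith normal form diag(1,1,1,1,1,1,1,1,1,1,1,1,1).

Reading off H_k = ker ∂_k / im ∂_{k+1}:

  H_0: rank C_0 − rank ∂_1 = 7 − 6 = 1, and the invariant factors of ∂_1 are all 1, so H_0 = Z.
  H_1: rank ker ∂_1 − rank ∂_2 = (21 − 6) − 13 = 2, and the invariant factors of ∂_2 are all 1, so H_1 = Z^2.
  H_2: rank ker ∂_2 − rank ∂_3 = (14 − 13) − 0 = 1, and there is no ∂_3, so H_2 = Z.

As a check, the Euler characteristic is 7 − 21 + 14 = 0, which agrees with 1 − 2 + 1 = 0.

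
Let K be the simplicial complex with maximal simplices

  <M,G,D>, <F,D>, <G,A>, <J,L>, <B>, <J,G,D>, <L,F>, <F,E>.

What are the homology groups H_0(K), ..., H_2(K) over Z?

Order the vertices as A < B < D < E < F < G < J < L < M. Listing each simplex with vertices in this order, K has dimension 2 with simplices:

  0-simplices (9): A, B, D, E, F, G, J, L, M
  1-simplices (10): AG, DF, DG, DJ, DM, EF, FL, GJ, GM, JL
  2-simplices (2): DGJ, DGM

giving chain groups C_0 ≅ Z^9, C_1 ≅ Z^10, C_2 ≅ Z^2.

The boundary map ∂_1: C_1 → C_0 is given by ∂[p,q] = [q] − [p]. For instance
  ∂JL = L − J.
The 9×10 boundary matrix has rank 7 and Smith normal form diag(1,1,1,1,1,1,1).

Boundary ∂_2: C_2 → C_1 maps a triangle to the signed sum of its edges. For instance
  ∂DGM = GM − DM + DG,
  ∂DGJ = GJ − DJ + DG.
As a 10×2 matrix over Z this has rank 2, with invariant factors (1,1).

Reading off H_k = ker ∂_k / im ∂_{k+1}:

  H_0: rank C_0 − rank ∂_1 = 9 − 7 = 2, and the invariant factors of ∂_1 are all 1, so H_0 ≅ Z^2.
  H_1: rank ker ∂_1 − rank ∂_2 = (10 − 7) − 2 = 1, and the invariant factors of ∂_2 are all 1, so H_1 ≅ Z.
  H_2: rank ker ∂_2 − rank ∂_3 = (2 − 2) − 0 = 0, and there is no ∂_3, so H_2 ≅ 0.

As a check, the Euler characteristic is 9 − 10 + 2 = 1, which agrees with 2 − 1 + 0 = 1.

H_0 ≅ Z^2,  H_1 ≅ Z,  H_2 = 0.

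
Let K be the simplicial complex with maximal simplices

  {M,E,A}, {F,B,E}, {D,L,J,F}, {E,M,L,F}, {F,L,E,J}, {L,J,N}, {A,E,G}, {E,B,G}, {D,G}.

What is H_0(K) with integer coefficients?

Fix the vertex order A < B < D < E < F < G < J < L < M < N and write every simplex with vertices in increasing order. Then dim K = 3 and the simplices of K are:

  0-simplices (10): A, B, D, E, F, G, J, L, M, N
  1-simplices (22): AE, AG, AM, BE, BF, BG, DF, DG, DJ, DL, EF, EG, EJ, EL, EM, FJ, FL, FM, JL, JN, LM, LN
  2-simplices (15): AEG, AEM, BEF, BEG, DFJ, DFL, DJL, EFJ, EFL, EFM, EJL, ELM, FJL, FLM, JLN
  3-simplices (3): DFJL, EFJL, EFLM

Hence C_0 ≅ Z^10, C_1 ≅ Z^22, C_2 ≅ Z^15, C_3 ≅ Z^3.

∂_1: C_1 → C_0 sends each edge [p,q] (with p < q) to q − p. For instance
  ∂DL = L − D.
The resulting 10×22 matrix has rank 9, and its Smith normal form has invariant factors (1,1,1,1,1,1,1,1,1).

Boundary ∂_2: C_2 → C_1 maps a triangle to the signed sum of its edges. For instance
  ∂AEG = EG − AG + AE,
  ∂DFL = FL − DL + DF.
The resulting 22×15 matrix has rank 12, and its Smith normal form has invariant factors (1,1,1,1,1,1,1,1,1,1,1,1).

Boundary ∂_3: C_3 → C_2 sends each 3-simplex σ to the alternating sum Σ_i (−1)^i (σ with its i-th vertex removed). For instance
  ∂EFJL = FJL − EJL + EFL − EFJ,
  ∂EFLM = FLM − ELM + EFM − EFL.
As a 15×3 matrix over Z this has rank 3, with invariant factors (1,1,1).

Reading off H_k = ker ∂_k / im ∂_{k+1}:

  H_0: rank C_0 − rank ∂_1 = 10 − 9 = 1, and the invariant factors of ∂_1 are all 1, so H_0 = Z.

H_0 = Z.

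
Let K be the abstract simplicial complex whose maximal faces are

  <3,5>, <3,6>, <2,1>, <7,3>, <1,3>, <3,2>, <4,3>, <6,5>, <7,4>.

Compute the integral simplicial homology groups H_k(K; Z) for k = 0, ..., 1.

H_0 = Z,  H_1 = Z^3.

We work with the vertex ordering 1 < 2 < 3 < 4 < 5 < 6 < 7. The simplices of K, each written with vertices in increasing order, are:

  0-simplices (7): [1], [2], [3], [4], [5], [6], [7]
  1-simplices (9): [1,2], [1,3], [2,3], [3,4], [3,5], [3,6], [3,7], [4,7], [5,6]

Hence C_0 ≅ Z^7, C_1 ≅ Z^9.

The boundary map ∂_1: C_1 → C_0 is given by ∂[p,q] = [q] − [p].
The resulting 7×9 matrix has rank 6, and its Smith normal form has invariant factors (1,1,1,1,1,1).

Now H_k = ker ∂_k / im ∂_{k+1}, so:

  H_0: rank C_0 − rank ∂_1 = 7 − 6 = 1, and the invariant factors of ∂_1 are all 1, so H_0 ≅ Z.
  H_1: rank ker ∂_1 − rank ∂_2 = (9 − 6) − 0 = 3, and there is no ∂_2, so H_1 ≅ Z^3.

(K is a triangulation of a wedge of 3 circles.)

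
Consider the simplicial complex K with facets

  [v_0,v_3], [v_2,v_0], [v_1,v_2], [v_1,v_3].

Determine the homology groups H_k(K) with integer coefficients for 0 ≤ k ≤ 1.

H_0 = Z,  H_1 = Z.

K has 4 vertices, 4 edges.
rank ∂_0 = 0, rank ∂_1 = 3 ⇒ b_0 = 4 − 0 − 3 = 1; all invariant factors of ∂_1 are 1 so no torsion. So H_0 = Z.
rank ∂_1 = 3, rank ∂_2 = 0 ⇒ b_1 = 4 − 3 − 0 = 1. So H_1 = Z.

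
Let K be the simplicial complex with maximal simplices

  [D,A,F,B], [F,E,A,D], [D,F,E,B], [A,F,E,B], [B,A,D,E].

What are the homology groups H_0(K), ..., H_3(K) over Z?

Take the total order A < B < D < E < F on the vertex set. Then K (dimension 3) consists of the simplices:

  0-simplices (5): A, B, D, E, F
  1-simplices (10): AB, AD, AE, AF, BD, BE, BF, DE, DF, EF
  2-simplices (10): ABD, ABE, ABF, ADE, ADF, AEF, BDE, BDF, BEF, DEF
  3-simplices (5): ABDE, ABDF, ABEF, ADEF, BDEF

Hence C_0 ≅ Z^5, C_1 ≅ Z^10, C_2 ≅ Z^10, C_3 ≅ Z^5.

Boundary ∂_1: C_1 → C_0 is given by ∂[p,q] = [q] − [p]. For instance
  ∂DE = E − D.
The 5×10 boundary matrix has rank 4 and Smith normal form diag(1,1,1,1).

∂_2: C_2 → C_1 maps a triangle to the signed sum of its edges. For instance
  ∂BDE = DE − BE + BD,
  ∂AEF = EF − AF + AE.
The 10×10 boundary matrix has rank 6 and Smith normal form diag(1,1,1,1,1,1).

∂_3: C_3 → C_2 sends each 3-simplex σ to the alternating sum Σ_i (−1)^i (σ with its i-th vertex removed). For instance
  ∂BDEF = DEF − BEF + BDF − BDE,
  ∂ABEF = BEF − AEF + ABF − ABE.
As a 10×5 matrix over Z this has rank 4, with invariant factors (1,1,1,1).

Reading off H_k = ker ∂_k / im ∂_{k+1}:

  H_0: rank C_0 − rank ∂_1 = 5 − 4 = 1, and the invariant factors of ∂_1 are all 1, so H_0 ≅ Z.
  H_1: rank ker ∂_1 − rank ∂_2 = (10 − 4) − 6 = 0, and the invariant factors of ∂_2 are all 1, so H_1 ≅ 0.
  H_2: rank ker ∂_2 − rank ∂_3 = (10 − 6) − 4 = 0, and the invariant factors of ∂_3 are all 1, so H_2 ≅ 0.
  H_3: rank ker ∂_3 − rank ∂_4 = (5 − 4) − 0 = 1, and there is no ∂_4, so H_3 ≅ Z.

H_0 = Z,  H_1 = 0,  H_2 = 0,  H_3 = Z.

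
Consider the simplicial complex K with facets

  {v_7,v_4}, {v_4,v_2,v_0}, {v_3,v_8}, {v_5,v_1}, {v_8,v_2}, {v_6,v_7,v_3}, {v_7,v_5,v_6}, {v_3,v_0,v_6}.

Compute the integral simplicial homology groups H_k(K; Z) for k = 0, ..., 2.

H_0 ≅ Z,  H_1 ≅ Z^2,  H_2 = 0.

Take the total order v_0 < v_1 < v_2 < v_3 < v_4 < v_5 < v_6 < v_7 < v_8 on the vertex set. Then K (dimension 2) consists of the simplices:

  0-simplices (9): [v_0], [v_1], [v_2], [v_3], [v_4], [v_5], [v_6], [v_7], [v_8]
  1-simplices (14): [v_0,v_2], [v_0,v_3], [v_0,v_4], [v_0,v_6], [v_1,v_5], [v_2,v_4], [v_2,v_8], [v_3,v_6], [v_3,v_7], [v_3,v_8], [v_4,v_7], [v_5,v_6], [v_5,v_7], [v_6,v_7]
  2-simplices (4): [v_0,v_2,v_4], [v_0,v_3,v_6], [v_3,v_6,v_7], [v_5,v_6,v_7]

Hence C_0 ≅ Z^9, C_1 ≅ Z^14, C_2 ≅ Z^4.

The boundary map ∂_1: C_1 → C_0 sends each edge [p,q] (with p < q) to q − p. For instance
  ∂[v_3,v_6] = [v_6] − [v_3].
The resulting 9×14 matrix has rank 8, and its Smith normal form has invariant factors (1,1,1,1,1,1,1,1).

The boundary map ∂_2: C_2 → C_1 maps a triangle to the signed sum of its edges. For instance
  ∂[v_0,v_2,v_4] = [v_2,v_4] − [v_0,v_4] + [v_0,v_2],
  ∂[v_5,v_6,v_7] = [v_6,v_7] − [v_5,v_7] + [v_5,v_6].
The 14×4 boundary matrix has rank 4 and Smith normal form diag(1,1,1,1).

Computing H_k = (kernel of ∂_k) / (image of ∂_{k+1}):

  H_0: rank C_0 − rank ∂_1 = 9 − 8 = 1, and the invariant factors of ∂_1 are all 1, so H_0 ≅ Z.
  H_1: rank ker ∂_1 − rank ∂_2 = (14 − 8) − 4 = 2, and the invariant factors of ∂_2 are all 1, so H_1 ≅ Z^2.
  H_2: rank ker ∂_2 − rank ∂_3 = (4 − 4) − 0 = 0, and there is no ∂_3, so H_2 ≅ 0.

As a check, the Euler characteristic is 9 − 14 + 4 = -1, which agrees with 1 − 2 + 0 = -1.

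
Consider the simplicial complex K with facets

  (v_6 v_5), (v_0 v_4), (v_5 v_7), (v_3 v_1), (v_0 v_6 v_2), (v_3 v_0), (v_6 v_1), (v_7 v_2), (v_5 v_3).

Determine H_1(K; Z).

Fix the vertex order v_0 < v_1 < v_2 < v_3 < v_4 < v_5 < v_6 < v_7 and write every simplex with vertices in increasing order. Then dim K = 2 and the simplices of K are:

  0-simplices (8): [v_0], [v_1], [v_2], [v_3], [v_4], [v_5], [v_6], [v_7]
  1-simplices (11): [v_0,v_2], [v_0,v_3], [v_0,v_4], [v_0,v_6], [v_1,v_3], [v_1,v_6], [v_2,v_6], [v_2,v_7], [v_3,v_5], [v_5,v_6], [v_5,v_7]
  2-simplices (1): [v_0,v_2,v_6]

so the chain groups are C_0 ≅ Z^8, C_1 ≅ Z^11, C_2 ≅ Z^1.

The boundary map ∂_1: C_1 → C_0 is given by ∂[p,q] = [q] − [p]. For instance
  ∂[v_0,v_3] = [v_3] − [v_0].
The 8×11 boundary matrix has rank 7 and Smith normal form diag(1,1,1,1,1,1,1).

The boundary map ∂_2: C_2 → C_1 maps a triangle to the signed sum of its edges. For instance
  ∂[v_0,v_2,v_6] = [v_2,v_6] − [v_0,v_6] + [v_0,v_2].
This gives a 11×1 integer matrix of rank 1; reducing to Smith normal form yields diagonal entries (1).

Now H_k = ker ∂_k / im ∂_{k+1}, so:

  H_1: rank ker ∂_1 − rank ∂_2 = (11 − 7) − 1 = 3, and the invariant factors of ∂_2 are all 1, so H_1 = Z^3.

H_1 = Z^3.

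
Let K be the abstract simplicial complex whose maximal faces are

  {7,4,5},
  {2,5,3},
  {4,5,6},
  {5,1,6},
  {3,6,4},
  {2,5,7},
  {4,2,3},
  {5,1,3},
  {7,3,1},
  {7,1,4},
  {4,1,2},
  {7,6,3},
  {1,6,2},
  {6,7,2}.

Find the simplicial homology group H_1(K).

Take the total order 1 < 2 < 3 < 4 < 5 < 6 < 7 on the vertex set. Then K (dimension 2) consists of the simplices:

  0-simplices (7): [1], [2], [3], [4], [5], [6], [7]
  1-simplices (21): [1,2], [1,3], [1,4], [1,5], [1,6], [1,7], [2,3], [2,4], [2,5], [2,6], [2,7], [3,4], [3,5], [3,6], [3,7], [4,5], [4,6], [4,7], [5,6], [5,7], [6,7]
  2-simplices (14): [1,2,4], [1,2,6], [1,3,5], [1,3,7], [1,4,7], [1,5,6], [2,3,4], [2,3,5], [2,5,7], [2,6,7], [3,4,6], [3,6,7], [4,5,6], [4,5,7]

giving chain groups C_0 ≅ Z^7, C_1 ≅ Z^21, C_2 ≅ Z^14.

The boundary map ∂_1: C_1 → C_0 sends each edge [p,q] (with p < q) to q − p. For instance
  ∂[3,7] = [7] − [3].
As a 7×21 matrix over Z this has rank 6, with invariant factors (1,1,1,1,1,1).

Boundary ∂_2: C_2 → C_1 maps a triangle to the signed sum of its edges. For instance
  ∂[4,5,7] = [5,7] − [4,7] + [4,5],
  ∂[1,5,6] = [5,6] − [1,6] + [1,5].
This gives a 21×14 integer matrix of rank 13; reducing to Smith normal form yields diagonal entries (1,1,1,1,1,1,1,1,1,1,1,1,1).

Computing H_k = (kernel of ∂_k) / (image of ∂_{k+1}):

  H_1: rank ker ∂_1 − rank ∂_2 = (21 − 6) − 13 = 2, and the invariant factors of ∂_2 are all 1, so H_1 ≅ Z^2.

(K is a triangulation of the torus T^2.)

H_1 = Z^2.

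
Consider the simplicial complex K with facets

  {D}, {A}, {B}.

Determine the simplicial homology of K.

H_0 = Z^3.

We work with the vertex ordering A < B < D. The simplices of K, each written with vertices in increasing order, are:

  0-simplices (3): A, B, D

so the chain groups are C_0 ≅ Z^3.

Reading off H_k = ker ∂_k / im ∂_{k+1}:

  H_0: rank C_0 − rank ∂_1 = 3 − 0 = 3, and there is no ∂_1, so H_0 ≅ Z^3.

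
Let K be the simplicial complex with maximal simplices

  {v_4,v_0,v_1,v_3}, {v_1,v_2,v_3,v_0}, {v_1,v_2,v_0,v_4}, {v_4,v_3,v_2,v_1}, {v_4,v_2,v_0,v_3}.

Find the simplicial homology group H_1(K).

We work with the vertex ordering v_0 < v_1 < v_2 < v_3 < v_4. The simplices of K, each written with vertices in increasing order, are:

  0-simplices (5): [v_0], [v_1], [v_2], [v_3], [v_4]
  1-simplices (10): [v_0,v_1], [v_0,v_2], [v_0,v_3], [v_0,v_4], [v_1,v_2], [v_1,v_3], [v_1,v_4], [v_2,v_3], [v_2,v_4], [v_3,v_4]
  2-simplices (10): [v_0,v_1,v_2], [v_0,v_1,v_3], [v_0,v_1,v_4], [v_0,v_2,v_3], [v_0,v_2,v_4], [v_0,v_3,v_4], [v_1,v_2,v_3], [v_1,v_2,v_4], [v_1,v_3,v_4], [v_2,v_3,v_4]
  3-simplices (5): [v_0,v_1,v_2,v_3], [v_0,v_1,v_2,v_4], [v_0,v_1,v_3,v_4], [v_0,v_2,v_3,v_4], [v_1,v_2,v_3,v_4]

giving chain groups C_0 ≅ Z^5, C_1 ≅ Z^10, C_2 ≅ Z^10, C_3 ≅ Z^5.

Boundary ∂_1: C_1 → C_0 sends each edge [p,q] (with p < q) to q − p. For instance
  ∂[v_2,v_4] = [v_4] − [v_2].
The resulting 5×10 matrix has rank 4, and its Smith normal form has invariant factors (1,1,1,1).

The boundary map ∂_2: C_2 → C_1 sends each 2-simplex [p,q,r] to [q,r] − [p,r] + [p,q]. For instance
  ∂[v_0,v_1,v_3] = [v_1,v_3] − [v_0,v_3] + [v_0,v_1],
  ∂[v_1,v_3,v_4] = [v_3,v_4] − [v_1,v_4] + [v_1,v_3].
As a 10×10 matrix over Z this has rank 6, with invariant factors (1,1,1,1,1,1).

∂_3: C_3 → C_2 sends each 3-simplex σ to the alternating sum Σ_i (−1)^i (σ with its i-th vertex removed). For instance
  ∂[v_0,v_1,v_2,v_4] = [v_1,v_2,v_4] − [v_0,v_2,v_4] + [v_0,v_1,v_4] − [v_0,v_1,v_2],
  ∂[v_1,v_2,v_3,v_4] = [v_2,v_3,v_4] − [v_1,v_3,v_4] + [v_1,v_2,v_4] − [v_1,v_2,v_3].
As a 10×5 matrix over Z this has rank 4, with invariant factors (1,1,1,1).

Computing H_k = (kernel of ∂_k) / (image of ∂_{k+1}):

  H_1: rank ker ∂_1 − rank ∂_2 = (10 − 4) − 6 = 0, and the invariant factors of ∂_2 are all 1, so H_1 = 0.

H_1 ≅ 0.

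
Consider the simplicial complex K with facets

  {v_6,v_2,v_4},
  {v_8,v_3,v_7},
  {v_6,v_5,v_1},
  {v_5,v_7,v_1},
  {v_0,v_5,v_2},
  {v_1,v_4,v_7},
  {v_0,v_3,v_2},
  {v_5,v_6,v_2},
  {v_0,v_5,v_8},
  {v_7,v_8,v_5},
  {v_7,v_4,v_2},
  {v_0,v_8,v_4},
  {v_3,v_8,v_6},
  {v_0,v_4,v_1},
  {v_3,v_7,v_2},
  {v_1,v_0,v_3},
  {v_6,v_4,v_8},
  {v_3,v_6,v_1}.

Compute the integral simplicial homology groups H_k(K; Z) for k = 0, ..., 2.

H_0 = Z,  H_1 = Z^2,  H_2 = Z.

Fix the vertex order v_0 < v_1 < v_2 < v_3 < v_4 < v_5 < v_6 < v_7 < v_8 and write every simplex with vertices in increasing order. Then dim K = 2 and the simplices of K are:

  0-simplices (9): [v_0], [v_1], [v_2], [v_3], [v_4], [v_5], [v_6], [v_7], [v_8]
  1-simplices (27): (27 of them)
  2-simplices (18): (18 of them)

giving chain groups C_0 ≅ Z^9, C_1 ≅ Z^27, C_2 ≅ Z^18.

The boundary map ∂_1: C_1 → C_0 is given by ∂[p,q] = [q] − [p]. For instance
  ∂[v_2,v_6] = [v_6] − [v_2].
This gives a 9×27 integer matrix of rank 8; reducing to Smith normal form yields diagonal entries (1,1,1,1,1,1,1,1).

Boundary ∂_2: C_2 → C_1 sends each 2-simplex [p,q,r] to [q,r] − [p,r] + [p,q]. For instance
  ∂[v_0,v_5,v_8] = [v_5,v_8] − [v_0,v_8] + [v_0,v_5],
  ∂[v_4,v_6,v_8] = [v_6,v_8] − [v_4,v_8] + [v_4,v_6].
The resulting 27×18 matrix has rank 17, and its Smith normal form has invariant factors (1,1,1,1,1,1,1,1,1,1,1,1,1,1,1,1,1).

From H_k ≅ ker(∂_k) / im(∂_{k+1}) we obtain:

  H_0: rank C_0 − rank ∂_1 = 9 − 8 = 1, and the invariant factors of ∂_1 are all 1, so H_0 = Z.
  H_1: rank ker ∂_1 − rank ∂_2 = (27 − 8) − 17 = 2, and the invariant factors of ∂_2 are all 1, so H_1 = Z^2.
  H_2: rank ker ∂_2 − rank ∂_3 = (18 − 17) − 0 = 1, and there is no ∂_3, so H_2 = Z.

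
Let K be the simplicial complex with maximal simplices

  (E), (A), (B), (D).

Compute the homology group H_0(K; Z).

Order the vertices as A < B < D < E. Listing each simplex with vertices in this order, K has dimension 0 with simplices:

  0-simplices (4): A, B, D, E

Hence C_0 ≅ Z^4.

From H_k ≅ ker(∂_k) / im(∂_{k+1}) we obtain:

  H_0: rank C_0 − rank ∂_1 = 4 − 0 = 4, and there is no ∂_1, so H_0 ≅ Z^4.

(K is a triangulation of a set of 4 points.)

H_0 = Z^4.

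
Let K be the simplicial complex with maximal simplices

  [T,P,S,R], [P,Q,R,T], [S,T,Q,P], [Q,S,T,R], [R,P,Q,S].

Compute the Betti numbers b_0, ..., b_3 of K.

b_0 = 1, b_1 = 0, b_2 = 0, b_3 = 1.

Order the vertices as P < Q < R < S < T. Listing each simplex with vertices in this order, K has dimension 3 with simplices:

  0-simplices (5): P, Q, R, S, T
  1-simplices (10): PQ, PR, PS, PT, QR, QS, QT, RS, RT, ST
  2-simplices (10): PQR, PQS, PQT, PRS, PRT, PST, QRS, QRT, QST, RST
  3-simplices (5): PQRS, PQRT, PQST, PRST, QRST

giving chain groups C_0 ≅ Z^5, C_1 ≅ Z^10, C_2 ≅ Z^10, C_3 ≅ Z^5.

∂_1: C_1 → C_0 is given by ∂[p,q] = [q] − [p]. For instance
  ∂QS = S − Q.
As a 5×10 matrix over Z this has rank 4, with invariant factors (1,1,1,1).

Boundary ∂_2: C_2 → C_1 sends each 2-simplex [p,q,r] to [q,r] − [p,r] + [p,q]. For instance
  ∂PST = ST − PT + PS,
  ∂QRT = RT − QT + QR.
The resulting 10×10 matrix has rank 6, and its Smith normal form has invariant factors (1,1,1,1,1,1).

The boundary map ∂_3: C_3 → C_2 sends each 3-simplex σ to the alternating sum Σ_i (−1)^i (σ with its i-th vertex removed). For instance
  ∂PQST = QST − PST + PQT − PQS,
  ∂PQRT = QRT − PRT + PQT − PQR.
The 10×5 boundary matrix has rank 4 and Smith normal form diag(1,1,1,1).

Now H_k = ker ∂_k / im ∂_{k+1}, so:

  H_0: rank C_0 − rank ∂_1 = 5 − 4 = 1, and the invariant factors of ∂_1 are all 1, so H_0 = Z.
  H_1: rank ker ∂_1 − rank ∂_2 = (10 − 4) − 6 = 0, and the invariant factors of ∂_2 are all 1, so H_1 = 0.
  H_2: rank ker ∂_2 − rank ∂_3 = (10 − 6) − 4 = 0, and the invariant factors of ∂_3 are all 1, so H_2 = 0.
  H_3: rank ker ∂_3 − rank ∂_4 = (5 − 4) − 0 = 1, and there is no ∂_4, so H_3 = Z.

(K is a triangulation of the 3-sphere S^3.)

Hence the Betti numbers are b_0 = 1, b_1 = 0, b_2 = 0, b_3 = 1.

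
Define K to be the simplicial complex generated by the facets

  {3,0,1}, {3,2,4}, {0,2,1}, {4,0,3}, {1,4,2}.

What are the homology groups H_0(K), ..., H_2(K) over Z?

H_0 = Z,  H_1 = Z,  H_2 = 0.

We work with the vertex ordering 0 < 1 < 2 < 3 < 4. The simplices of K, each written with vertices in increasing order, are:

  0-simplices (5): [0], [1], [2], [3], [4]
  1-simplices (10): [0,1], [0,2], [0,3], [0,4], [1,2], [1,3], [1,4], [2,3], [2,4], [3,4]
  2-simplices (5): [0,1,2], [0,1,3], [0,3,4], [1,2,4], [2,3,4]

giving chain groups C_0 ≅ Z^5, C_1 ≅ Z^10, C_2 ≅ Z^5.

The boundary map ∂_1: C_1 → C_0 is given by ∂[p,q] = [q] − [p]. For instance
  ∂[1,3] = [3] − [1].
The resulting 5×10 matrix has rank 4, and its Smith normal form has invariant factors (1,1,1,1).

∂_2: C_2 → C_1 maps a triangle to the signed sum of its edges. For instance
  ∂[0,3,4] = [3,4] − [0,4] + [0,3],
  ∂[2,3,4] = [3,4] − [2,4] + [2,3].
The resulting 10×5 matrix has rank 5, and its Smith normal form has invariant factors (1,1,1,1,1).

Computing H_k = (kernel of ∂_k) / (image of ∂_{k+1}):

  H_0: rank C_0 − rank ∂_1 = 5 − 4 = 1, and the invariant factors of ∂_1 are all 1, so H_0 ≅ Z.
  H_1: rank ker ∂_1 − rank ∂_2 = (10 − 4) − 5 = 1, and the invariant factors of ∂_2 are all 1, so H_1 ≅ Z.
  H_2: rank ker ∂_2 − rank ∂_3 = (5 − 5) − 0 = 0, and there is no ∂_3, so H_2 ≅ 0.

As a check, the Euler characteristic is 5 − 10 + 5 = 0, which agrees with 1 − 1 + 0 = 0.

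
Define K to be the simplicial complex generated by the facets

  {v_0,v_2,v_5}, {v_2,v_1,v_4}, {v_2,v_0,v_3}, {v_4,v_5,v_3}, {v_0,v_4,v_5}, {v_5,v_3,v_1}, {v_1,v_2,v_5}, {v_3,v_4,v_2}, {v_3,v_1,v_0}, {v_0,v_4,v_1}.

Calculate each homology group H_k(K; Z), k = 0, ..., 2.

Take the total order v_0 < v_1 < v_2 < v_3 < v_4 < v_5 on the vertex set. Then K (dimension 2) consists of the simplices:

  0-simplices (6): [v_0], [v_1], [v_2], [v_3], [v_4], [v_5]
  1-simplices (15): (15 of them)
  2-simplices (10): [v_0,v_1,v_3], [v_0,v_1,v_4], [v_0,v_2,v_3], [v_0,v_2,v_5], [v_0,v_4,v_5], [v_1,v_2,v_4], [v_1,v_2,v_5], [v_1,v_3,v_5], [v_2,v_3,v_4], [v_3,v_4,v_5]

Hence C_0 ≅ Z^6, C_1 ≅ Z^15, C_2 ≅ Z^10.

Boundary ∂_1: C_1 → C_0 sends each edge [p,q] (with p < q) to q − p. For instance
  ∂[v_3,v_4] = [v_4] − [v_3].
This gives a 6×15 integer matrix of rank 5; reducing to Smith normal form yields diagonal entries (1,1,1,1,1).

The boundary map ∂_2: C_2 → C_1 maps a triangle to the signed sum of its edges. For instance
  ∂[v_0,v_2,v_3] = [v_2,v_3] − [v_0,v_3] + [v_0,v_2],
  ∂[v_0,v_2,v_5] = [v_2,v_5] − [v_0,v_5] + [v_0,v_2].
The 15×10 boundary matrix has rank 10 and Smith normal form diag(1,1,1,1,1,1,1,1,1,2).

From H_k ≅ ker(∂_k) / im(∂_{k+1}) we obtain:

  H_0: rank C_0 − rank ∂_1 = 6 − 5 = 1, and the invariant factors of ∂_1 are all 1, so H_0 = Z.
  H_1: rank ker ∂_1 − rank ∂_2 = (15 − 5) − 10 = 0, and ∂_2 has invariant factor 2 > 1, so H_1 = Z/2.
  H_2: rank ker ∂_2 − rank ∂_3 = (10 − 10) − 0 = 0, and there is no ∂_3, so H_2 = 0.

As a check, the Euler characteristic is 6 − 15 + 10 = 1, which agrees with 1 − 0 + 0 = 1.
(K is a triangulation of the real projective plane RP^2.)

H_0 = Z,  H_1 = Z/2,  H_2 = 0.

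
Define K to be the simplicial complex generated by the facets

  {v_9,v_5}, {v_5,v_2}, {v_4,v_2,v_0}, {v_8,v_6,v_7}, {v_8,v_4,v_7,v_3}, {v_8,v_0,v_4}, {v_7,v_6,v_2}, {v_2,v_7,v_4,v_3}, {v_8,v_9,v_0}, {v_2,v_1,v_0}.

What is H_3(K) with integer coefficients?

Order the vertices as v_0 < v_1 < v_2 < v_3 < v_4 < v_5 < v_6 < v_7 < v_8 < v_9. Listing each simplex with vertices in this order, K has dimension 3 with simplices:

  0-simplices (10): [v_0], [v_1], [v_2], [v_3], [v_4], [v_5], [v_6], [v_7], [v_8], [v_9]
  1-simplices (21): (21 of them)
  2-simplices (13): (13 of them)
  3-simplices (2): [v_2,v_3,v_4,v_7], [v_3,v_4,v_7,v_8]

giving chain groups C_0 ≅ Z^10, C_1 ≅ Z^21, C_2 ≅ Z^13, C_3 ≅ Z^2.

The boundary map ∂_1: C_1 → C_0 maps an edge to its endpoints' difference, ∂[p,q] = q − p.
The resulting 10×21 matrix has rank 9, and its Smith normal form has invariant factors (1,1,1,1,1,1,1,1,1).

The boundary map ∂_2: C_2 → C_1 sends each 2-simplex [p,q,r] to [q,r] − [p,r] + [p,q]. For instance
  ∂[v_0,v_1,v_2] = [v_1,v_2] − [v_0,v_2] + [v_0,v_1],
  ∂[v_6,v_7,v_8] = [v_7,v_8] − [v_6,v_8] + [v_6,v_7].
The resulting 21×13 matrix has rank 11, and its Smith normal form has invariant factors (1,1,1,1,1,1,1,1,1,1,1).

∂_3: C_3 → C_2 sends each 3-simplex σ to the alternating sum Σ_i (−1)^i (σ with its i-th vertex removed). For instance
  ∂[v_2,v_3,v_4,v_7] = [v_3,v_4,v_7] − [v_2,v_4,v_7] + [v_2,v_3,v_7] − [v_2,v_3,v_4],
  ∂[v_3,v_4,v_7,v_8] = [v_4,v_7,v_8] − [v_3,v_7,v_8] + [v_3,v_4,v_8] − [v_3,v_4,v_7].
As a 13×2 matrix over Z this has rank 2, with invariant factors (1,1).

From H_k ≅ ker(∂_k) / im(∂_{k+1}) we obtain:

  H_3: rank ker ∂_3 − rank ∂_4 = (2 − 2) − 0 = 0, and there is no ∂_4, so H_3 = 0.

H_3 ≅ 0.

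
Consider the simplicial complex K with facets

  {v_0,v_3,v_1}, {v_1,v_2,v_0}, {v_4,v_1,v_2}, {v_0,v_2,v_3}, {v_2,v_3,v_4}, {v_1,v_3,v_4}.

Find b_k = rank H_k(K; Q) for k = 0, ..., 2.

Take the total order v_0 < v_1 < v_2 < v_3 < v_4 on the vertex set. Then K (dimension 2) consists of the simplices:

  0-simplices (5): [v_0], [v_1], [v_2], [v_3], [v_4]
  1-simplices (9): [v_0,v_1], [v_0,v_2], [v_0,v_3], [v_1,v_2], [v_1,v_3], [v_1,v_4], [v_2,v_3], [v_2,v_4], [v_3,v_4]
  2-simplices (6): [v_0,v_1,v_2], [v_0,v_1,v_3], [v_0,v_2,v_3], [v_1,v_2,v_4], [v_1,v_3,v_4], [v_2,v_3,v_4]

so the chain groups are C_0 ≅ Z^5, C_1 ≅ Z^9, C_2 ≅ Z^6.

∂_1: C_1 → C_0 sends each edge [p,q] (with p < q) to q − p.
The 5×9 boundary matrix has rank 4 and Smith normal form diag(1,1,1,1).

Boundary ∂_2: C_2 → C_1 sends each 2-simplex [p,q,r] to [q,r] − [p,r] + [p,q]. For instance
  ∂[v_0,v_2,v_3] = [v_2,v_3] − [v_0,v_3] + [v_0,v_2],
  ∂[v_0,v_1,v_3] = [v_1,v_3] − [v_0,v_3] + [v_0,v_1].
The 9×6 boundary matrix has rank 5 and Smith normal form diag(1,1,1,1,1).

From H_k ≅ ker(∂_k) / im(∂_{k+1}) we obtain:

  H_0: rank C_0 − rank ∂_1 = 5 − 4 = 1, and the invariant factors of ∂_1 are all 1, so H_0 ≅ Z.
  H_1: rank ker ∂_1 − rank ∂_2 = (9 − 4) − 5 = 0, and the invariant factors of ∂_2 are all 1, so H_1 ≅ 0.
  H_2: rank ker ∂_2 − rank ∂_3 = (6 − 5) − 0 = 1, and there is no ∂_3, so H_2 ≅ Z.

As a check, the Euler characteristic is 5 − 9 + 6 = 2, which agrees with 1 − 0 + 1 = 2.

Hence the Betti numbers are b_0 = 1, b_1 = 0, b_2 = 1.

b_0 = 1, b_1 = 0, b_2 = 1.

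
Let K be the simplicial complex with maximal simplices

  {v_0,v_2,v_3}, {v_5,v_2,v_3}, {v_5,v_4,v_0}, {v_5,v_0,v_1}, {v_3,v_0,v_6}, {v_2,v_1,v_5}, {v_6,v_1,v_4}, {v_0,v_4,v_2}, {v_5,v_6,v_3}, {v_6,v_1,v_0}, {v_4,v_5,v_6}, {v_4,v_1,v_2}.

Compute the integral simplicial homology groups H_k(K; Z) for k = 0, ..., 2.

H_0 = Z,  H_1 = Z/2,  H_2 = 0.

K has 7 vertices, 18 edges, 12 triangles.
rank ∂_0 = 0, rank ∂_1 = 6 ⇒ b_0 = 7 − 0 − 6 = 1; all invariant factors of ∂_1 are 1 so no torsion. So H_0 ≅ Z.
rank ∂_1 = 6, rank ∂_2 = 12 ⇒ b_1 = 18 − 6 − 12 = 0; ∂_2 has invariant factor(s) [2] giving torsion. So H_1 ≅ Z/2.
rank ∂_2 = 12, rank ∂_3 = 0 ⇒ b_2 = 12 − 12 − 0 = 0. So H_2 ≅ 0.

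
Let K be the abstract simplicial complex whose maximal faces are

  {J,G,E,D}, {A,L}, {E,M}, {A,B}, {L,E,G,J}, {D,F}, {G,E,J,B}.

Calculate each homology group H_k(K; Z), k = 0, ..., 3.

H_0 ≅ Z,  H_1 ≅ Z,  H_2 = 0,  H_3 = 0.

Fix the vertex order A < B < D < E < F < G < J < L < M and write every simplex with vertices in increasing order. Then dim K = 3 and the simplices of K are:

  0-simplices (9): A, B, D, E, F, G, J, L, M
  1-simplices (16): AB, AL, BE, BG, BJ, DE, DF, DG, DJ, EG, EJ, EL, EM, GJ, GL, JL
  2-simplices (10): BEG, BEJ, BGJ, DEG, DEJ, DGJ, EGJ, EGL, EJL, GJL
  3-simplices (3): BEGJ, DEGJ, EGJL

Hence C_0 ≅ Z^9, C_1 ≅ Z^16, C_2 ≅ Z^10, C_3 ≅ Z^3.

The boundary map ∂_1: C_1 → C_0 maps an edge to its endpoints' difference, ∂[p,q] = q − p. For instance
  ∂JL = L − J.
The resulting 9×16 matrix has rank 8, and its Smith normal form has invariant factors (1,1,1,1,1,1,1,1).

The boundary map ∂_2: C_2 → C_1 sends each 2-simplex [p,q,r] to [q,r] − [p,r] + [p,q]. For instance
  ∂EGL = GL − EL + EG,
  ∂DEJ = EJ − DJ + DE.
The 16×10 boundary matrix has rank 7 and Smith normal form diag(1,1,1,1,1,1,1).

∂_3: C_3 → C_2 sends each 3-simplex σ to the alternating sum Σ_i (−1)^i (σ with its i-th vertex removed). For instance
  ∂EGJL = GJL − EJL + EGL − EGJ,
  ∂DEGJ = EGJ − DGJ + DEJ − DEG.
This gives a 10×3 integer matrix of rank 3; reducing to Smith normal form yields diagonal entries (1,1,1).

Computing H_k = (kernel of ∂_k) / (image of ∂_{k+1}):

  H_0: rank C_0 − rank ∂_1 = 9 − 8 = 1, and the invariant factors of ∂_1 are all 1, so H_0 = Z.
  H_1: rank ker ∂_1 − rank ∂_2 = (16 − 8) − 7 = 1, and the invariant factors of ∂_2 are all 1, so H_1 = Z.
  H_2: rank ker ∂_2 − rank ∂_3 = (10 − 7) − 3 = 0, and the invariant factors of ∂_3 are all 1, so H_2 = 0.
  H_3: rank ker ∂_3 − rank ∂_4 = (3 − 3) − 0 = 0, and there is no ∂_4, so H_3 = 0.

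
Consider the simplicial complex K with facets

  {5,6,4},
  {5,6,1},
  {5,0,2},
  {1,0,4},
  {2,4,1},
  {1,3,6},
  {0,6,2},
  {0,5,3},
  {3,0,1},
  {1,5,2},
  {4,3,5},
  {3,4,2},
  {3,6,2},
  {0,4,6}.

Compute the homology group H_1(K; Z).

Order the vertices as 0 < 1 < 2 < 3 < 4 < 5 < 6. Listing each simplex with vertices in this order, K has dimension 2 with simplices:

  0-simplices (7): [0], [1], [2], [3], [4], [5], [6]
  1-simplices (21): [0,1], [0,2], [0,3], [0,4], [0,5], [0,6], [1,2], [1,3], [1,4], [1,5], [1,6], [2,3], [2,4], [2,5], [2,6], [3,4], [3,5], [3,6], [4,5], [4,6], [5,6]
  2-simplices (14): [0,1,3], [0,1,4], [0,2,5], [0,2,6], [0,3,5], [0,4,6], [1,2,4], [1,2,5], [1,3,6], [1,5,6], [2,3,4], [2,3,6], [3,4,5], [4,5,6]

so the chain groups are C_0 ≅ Z^7, C_1 ≅ Z^21, C_2 ≅ Z^14.

The boundary map ∂_1: C_1 → C_0 is given by ∂[p,q] = [q] − [p]. For instance
  ∂[1,6] = [6] − [1].
As a 7×21 matrix over Z this has rank 6, with invariant factors (1,1,1,1,1,1).

Boundary ∂_2: C_2 → C_1 sends each 2-simplex [p,q,r] to [q,r] − [p,r] + [p,q]. For instance
  ∂[0,1,4] = [1,4] − [0,4] + [0,1],
  ∂[0,2,5] = [2,5] − [0,5] + [0,2].
This gives a 21×14 integer matrix of rank 13; reducing to Smith normal form yields diagonal entries (1,1,1,1,1,1,1,1,1,1,1,1,1).

Reading off H_k = ker ∂_k / im ∂_{k+1}:

  H_1: rank ker ∂_1 − rank ∂_2 = (21 − 6) − 13 = 2, and the invariant factors of ∂_2 are all 1, so H_1 = Z^2.

H_1 = Z^2.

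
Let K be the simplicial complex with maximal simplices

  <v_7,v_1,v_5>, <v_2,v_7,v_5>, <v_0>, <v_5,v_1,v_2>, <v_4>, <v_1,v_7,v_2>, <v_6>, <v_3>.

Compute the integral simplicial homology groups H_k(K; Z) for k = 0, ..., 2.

H_0 = Z^5,  H_1 = 0,  H_2 = Z.

Take the total order v_0 < v_1 < v_2 < v_3 < v_4 < v_5 < v_6 < v_7 on the vertex set. Then K (dimension 2) consists of the simplices:

  0-simplices (8): [v_0], [v_1], [v_2], [v_3], [v_4], [v_5], [v_6], [v_7]
  1-simplices (6): [v_1,v_2], [v_1,v_5], [v_1,v_7], [v_2,v_5], [v_2,v_7], [v_5,v_7]
  2-simplices (4): [v_1,v_2,v_5], [v_1,v_2,v_7], [v_1,v_5,v_7], [v_2,v_5,v_7]

Hence C_0 ≅ Z^8, C_1 ≅ Z^6, C_2 ≅ Z^4.

∂_1: C_1 → C_0 maps an edge to its endpoints' difference, ∂[p,q] = q − p. For instance
  ∂[v_2,v_5] = [v_5] − [v_2].
This gives a 8×6 integer matrix of rank 3; reducing to Smith normal form yields diagonal entries (1,1,1).

∂_2: C_2 → C_1 maps a triangle to the signed sum of its edges. For instance
  ∂[v_1,v_5,v_7] = [v_5,v_7] − [v_1,v_7] + [v_1,v_5],
  ∂[v_1,v_2,v_5] = [v_2,v_5] − [v_1,v_5] + [v_1,v_2].
The 6×4 boundary matrix has rank 3 and Smith normal form diag(1,1,1).

Reading off H_k = ker ∂_k / im ∂_{k+1}:

  H_0: rank C_0 − rank ∂_1 = 8 − 3 = 5, and the invariant factors of ∂_1 are all 1, so H_0 = Z^5.
  H_1: rank ker ∂_1 − rank ∂_2 = (6 − 3) − 3 = 0, and the invariant factors of ∂_2 are all 1, so H_1 = 0.
  H_2: rank ker ∂_2 − rank ∂_3 = (4 − 3) − 0 = 1, and there is no ∂_3, so H_2 = Z.

As a check, the Euler characteristic is 8 − 6 + 4 = 6, which agrees with 5 − 0 + 1 = 6.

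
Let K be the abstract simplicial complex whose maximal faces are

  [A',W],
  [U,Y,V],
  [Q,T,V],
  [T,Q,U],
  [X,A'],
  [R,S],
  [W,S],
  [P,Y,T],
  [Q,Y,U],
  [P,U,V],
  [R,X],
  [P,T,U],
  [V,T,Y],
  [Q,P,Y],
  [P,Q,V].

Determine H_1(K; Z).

H_1 ≅ Z ⊕ Z_2.

Fix the vertex order P < Q < R < S < T < U < V < W < X < Y < A' and write every simplex with vertices in increasing order. Then dim K = 2 and the simplices of K are:

  0-simplices (11): [P], [Q], [R], [S], [T], [U], [V], [W], [X], [Y], [A']
  1-simplices (20): [P,Q], [P,T], [P,U], [P,V], [P,Y], [Q,T], [Q,U], [Q,V], [Q,Y], [R,S], [R,X], [S,W], [T,U], [T,V], [T,Y], [U,V], [U,Y], [V,Y], [W,A'], [X,A']
  2-simplices (10): [P,Q,V], [P,Q,Y], [P,T,U], [P,T,Y], [P,U,V], [Q,T,U], [Q,T,V], [Q,U,Y], [T,V,Y], [U,V,Y]

giving chain groups C_0 ≅ Z^11, C_1 ≅ Z^20, C_2 ≅ Z^10.

∂_1: C_1 → C_0 sends each edge [p,q] (with p < q) to q − p. For instance
  ∂[R,X] = [X] − [R].
The 11×20 boundary matrix has rank 9 and Smith normal form diag(1,1,1,1,1,1,1,1,1).

Boundary ∂_2: C_2 → C_1 sends each 2-simplex [p,q,r] to [q,r] − [p,r] + [p,q]. For instance
  ∂[U,V,Y] = [V,Y] − [U,Y] + [U,V],
  ∂[Q,U,Y] = [U,Y] − [Q,Y] + [Q,U].
The resulting 20×10 matrix has rank 10, and its Smith normal form has invariant factors (1,1,1,1,1,1,1,1,1,2).

Computing H_k = (kernel of ∂_k) / (image of ∂_{k+1}):

  H_1: rank ker ∂_1 − rank ∂_2 = (20 − 9) − 10 = 1, and ∂_2 has invariant factor 2 > 1, so H_1 ≅ Z ⊕ Z_2.

(K is a triangulation of the disjoint union of the real projective plane RP^2 and the circle S^1.)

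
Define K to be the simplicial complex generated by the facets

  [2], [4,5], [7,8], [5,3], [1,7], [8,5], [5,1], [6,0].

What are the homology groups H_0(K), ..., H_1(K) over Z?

K has 9 vertices, 7 edges.
rank ∂_0 = 0, rank ∂_1 = 6 ⇒ b_0 = 9 − 0 − 6 = 3; all invariant factors of ∂_1 are 1 so no torsion. So H_0 ≅ Z^3.
rank ∂_1 = 6, rank ∂_2 = 0 ⇒ b_1 = 7 − 6 − 0 = 1. So H_1 ≅ Z.

H_0 = Z^3,  H_1 = Z.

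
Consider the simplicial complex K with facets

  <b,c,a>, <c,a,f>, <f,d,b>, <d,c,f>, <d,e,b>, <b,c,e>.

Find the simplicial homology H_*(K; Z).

Order the vertices as a < b < c < d < e < f. Listing each simplex with vertices in this order, K has dimension 2 with simplices:

  0-simplices (6): a, b, c, d, e, f
  1-simplices (12): ab, ac, af, bc, bd, be, bf, cd, ce, cf, de, df
  2-simplices (6): abc, acf, bce, bde, bdf, cdf

Hence C_0 ≅ Z^6, C_1 ≅ Z^12, C_2 ≅ Z^6.

∂_1: C_1 → C_0 is given by ∂[p,q] = [q] − [p]. For instance
  ∂de = e − d.
This gives a 6×12 integer matrix of rank 5; reducing to Smith normal form yields diagonal entries (1,1,1,1,1).

The boundary map ∂_2: C_2 → C_1 acts by ∂[p,q,r] = [q,r] − [p,r] + [p,q]. For instance
  ∂cdf = df − cf + cd,
  ∂acf = cf − af + ac.
The resulting 12×6 matrix has rank 6, and its Smith normal form has invariant factors (1,1,1,1,1,1).

Computing H_k = (kernel of ∂_k) / (image of ∂_{k+1}):

  H_0: rank C_0 − rank ∂_1 = 6 − 5 = 1, and the invariant factors of ∂_1 are all 1, so H_0 ≅ Z.
  H_1: rank ker ∂_1 − rank ∂_2 = (12 − 5) − 6 = 1, and the invariant factors of ∂_2 are all 1, so H_1 ≅ Z.
  H_2: rank ker ∂_2 − rank ∂_3 = (6 − 6) − 0 = 0, and there is no ∂_3, so H_2 ≅ 0.

(K is a triangulation of the cylinder S^1 x I.)

H_0 = Z,  H_1 = Z,  H_2 = 0.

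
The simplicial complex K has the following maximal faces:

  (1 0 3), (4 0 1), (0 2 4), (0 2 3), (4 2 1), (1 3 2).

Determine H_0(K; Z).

H_0 ≅ Z.

Order the vertices as 0 < 1 < 2 < 3 < 4. Listing each simplex with vertices in this order, K has dimension 2 with simplices:

  0-simplices (5): [0], [1], [2], [3], [4]
  1-simplices (9): [0,1], [0,2], [0,3], [0,4], [1,2], [1,3], [1,4], [2,3], [2,4]
  2-simplices (6): [0,1,3], [0,1,4], [0,2,3], [0,2,4], [1,2,3], [1,2,4]

so the chain groups are C_0 ≅ Z^5, C_1 ≅ Z^9, C_2 ≅ Z^6.

Boundary ∂_1: C_1 → C_0 sends each edge [p,q] (with p < q) to q − p. For instance
  ∂[0,2] = [2] − [0].
The 5×9 boundary matrix has rank 4 and Smith normal form diag(1,1,1,1).

Boundary ∂_2: C_2 → C_1 maps a triangle to the signed sum of its edges. For instance
  ∂[0,1,3] = [1,3] − [0,3] + [0,1],
  ∂[0,1,4] = [1,4] − [0,4] + [0,1].
As a 9×6 matrix over Z this has rank 5, with invariant factors (1,1,1,1,1).

From H_k ≅ ker(∂_k) / im(∂_{k+1}) we obtain:

  H_0: rank C_0 − rank ∂_1 = 5 − 4 = 1, and the invariant factors of ∂_1 are all 1, so H_0 ≅ Z.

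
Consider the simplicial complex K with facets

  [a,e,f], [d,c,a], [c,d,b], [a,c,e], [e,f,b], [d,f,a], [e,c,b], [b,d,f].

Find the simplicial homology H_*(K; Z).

H_0 ≅ Z,  H_1 = 0,  H_2 ≅ Z.

Take the total order a < b < c < d < e < f on the vertex set. Then K (dimension 2) consists of the simplices:

  0-simplices (6): a, b, c, d, e, f
  1-simplices (12): ac, ad, ae, af, bc, bd, be, bf, cd, ce, df, ef
  2-simplices (8): acd, ace, adf, aef, bcd, bce, bdf, bef

Hence C_0 ≅ Z^6, C_1 ≅ Z^12, C_2 ≅ Z^8.

Boundary ∂_1: C_1 → C_0 sends each edge [p,q] (with p < q) to q − p.
This gives a 6×12 integer matrix of rank 5; reducing to Smith normal form yields diagonal entries (1,1,1,1,1).

∂_2: C_2 → C_1 maps a triangle to the signed sum of its edges. For instance
  ∂bdf = df − bf + bd,
  ∂ace = ce − ae + ac.
As a 12×8 matrix over Z this has rank 7, with invariant factors (1,1,1,1,1,1,1).

From H_k ≅ ker(∂_k) / im(∂_{k+1}) we obtain:

  H_0: rank C_0 − rank ∂_1 = 6 − 5 = 1, and the invariant factors of ∂_1 are all 1, so H_0 = Z.
  H_1: rank ker ∂_1 − rank ∂_2 = (12 − 5) − 7 = 0, and the invariant factors of ∂_2 are all 1, so H_1 = 0.
  H_2: rank ker ∂_2 − rank ∂_3 = (8 − 7) − 0 = 1, and there is no ∂_3, so H_2 = Z.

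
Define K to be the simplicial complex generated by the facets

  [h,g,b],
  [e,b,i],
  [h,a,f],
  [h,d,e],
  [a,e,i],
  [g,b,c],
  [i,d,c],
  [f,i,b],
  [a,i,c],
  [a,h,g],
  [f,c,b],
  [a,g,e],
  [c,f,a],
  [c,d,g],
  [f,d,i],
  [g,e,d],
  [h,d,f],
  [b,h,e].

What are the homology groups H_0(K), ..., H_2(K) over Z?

Take the total order a < b < c < d < e < f < g < h < i on the vertex set. Then K (dimension 2) consists of the simplices:

  0-simplices (9): a, b, c, d, e, f, g, h, i
  1-simplices (27): ac, ae, af, ag, ah, ai, bc, be, bf, bg, bh, bi, cd, cf, cg, ci, de, df, dg, dh, di, eg, eh, ei, fh, fi, gh
  2-simplices (18): acf, aci, aeg, aei, afh, agh, bcf, bcg, beh, bei, bfi, bgh, cdg, cdi, deg, deh, dfh, dfi

so the chain groups are C_0 ≅ Z^9, C_1 ≅ Z^27, C_2 ≅ Z^18.

The boundary map ∂_1: C_1 → C_0 is given by ∂[p,q] = [q] − [p].
The 9×27 boundary matrix has rank 8 and Smith normal form diag(1,1,1,1,1,1,1,1).

∂_2: C_2 → C_1 sends each 2-simplex [p,q,r] to [q,r] − [p,r] + [p,q]. For instance
  ∂bei = ei − bi + be,
  ∂dfh = fh − dh + df.
As a 27×18 matrix over Z this has rank 18, with invariant factors (1,1,1,1,1,1,1,1,1,1,1,1,1,1,1,1,1,2).

Now H_k = ker ∂_k / im ∂_{k+1}, so:

  H_0: rank C_0 − rank ∂_1 = 9 − 8 = 1, and the invariant factors of ∂_1 are all 1, so H_0 = Z.
  H_1: rank ker ∂_1 − rank ∂_2 = (27 − 8) − 18 = 1, and ∂_2 has invariant factor 2 > 1, so H_1 = Z ⊕ Z_2.
  H_2: rank ker ∂_2 − rank ∂_3 = (18 − 18) − 0 = 0, and there is no ∂_3, so H_2 = 0.

(K is a triangulation of the Klein bottle.)

H_0 = Z,  H_1 = Z ⊕ Z_2,  H_2 = 0.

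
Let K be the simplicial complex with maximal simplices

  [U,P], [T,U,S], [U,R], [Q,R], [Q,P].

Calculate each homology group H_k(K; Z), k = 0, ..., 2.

We work with the vertex ordering P < Q < R < S < T < U. The simplices of K, each written with vertices in increasing order, are:

  0-simplices (6): P, Q, R, S, T, U
  1-simplices (7): PQ, PU, QR, RU, ST, SU, TU
  2-simplices (1): STU

giving chain groups C_0 ≅ Z^6, C_1 ≅ Z^7, C_2 ≅ Z^1.

Boundary ∂_1: C_1 → C_0 sends each edge [p,q] (with p < q) to q − p. For instance
  ∂QR = R − Q.
This gives a 6×7 integer matrix of rank 5; reducing to Smith normal form yields diagonal entries (1,1,1,1,1).

∂_2: C_2 → C_1 maps a triangle to the signed sum of its edges. For instance
  ∂STU = TU − SU + ST.
The 7×1 boundary matrix has rank 1 and Smith normal form diag(1).

Now H_k = ker ∂_k / im ∂_{k+1}, so:

  H_0: rank C_0 − rank ∂_1 = 6 − 5 = 1, and the invariant factors of ∂_1 are all 1, so H_0 = Z.
  H_1: rank ker ∂_1 − rank ∂_2 = (7 − 5) − 1 = 1, and the invariant factors of ∂_2 are all 1, so H_1 = Z.
  H_2: rank ker ∂_2 − rank ∂_3 = (1 − 1) − 0 = 0, and there is no ∂_3, so H_2 = 0.

H_0 = Z,  H_1 = Z,  H_2 = 0.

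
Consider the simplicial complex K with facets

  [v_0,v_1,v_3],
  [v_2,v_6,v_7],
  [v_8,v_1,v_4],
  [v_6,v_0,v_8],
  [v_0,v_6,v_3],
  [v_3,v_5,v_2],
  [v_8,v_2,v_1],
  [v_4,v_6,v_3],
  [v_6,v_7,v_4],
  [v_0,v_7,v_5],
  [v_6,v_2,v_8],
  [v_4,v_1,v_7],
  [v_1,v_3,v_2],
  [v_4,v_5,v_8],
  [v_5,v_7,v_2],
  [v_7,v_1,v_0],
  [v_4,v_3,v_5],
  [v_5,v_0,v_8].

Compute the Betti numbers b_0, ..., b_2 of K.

b_0 = 1, b_1 = 2, b_2 = 1.

Fix the vertex order v_0 < v_1 < v_2 < v_3 < v_4 < v_5 < v_6 < v_7 < v_8 and write every simplex with vertices in increasing order. Then dim K = 2 and the simplices of K are:

  0-simplices (9): [v_0], [v_1], [v_2], [v_3], [v_4], [v_5], [v_6], [v_7], [v_8]
  1-simplices (27): (27 of them)
  2-simplices (18): (18 of them)

so the chain groups are C_0 ≅ Z^9, C_1 ≅ Z^27, C_2 ≅ Z^18.

∂_1: C_1 → C_0 maps an edge to its endpoints' difference, ∂[p,q] = q − p. For instance
  ∂[v_1,v_7] = [v_7] − [v_1].
The 9×27 boundary matrix has rank 8 and Smith normal form diag(1,1,1,1,1,1,1,1).

Boundary ∂_2: C_2 → C_1 maps a triangle to the signed sum of its edges. For instance
  ∂[v_3,v_4,v_6] = [v_4,v_6] − [v_3,v_6] + [v_3,v_4],
  ∂[v_3,v_4,v_5] = [v_4,v_5] − [v_3,v_5] + [v_3,v_4].
This gives a 27×18 integer matrix of rank 17; reducing to Smith normal form yields diagonal entries (1,1,1,1,1,1,1,1,1,1,1,1,1,1,1,1,1).

From H_k ≅ ker(∂_k) / im(∂_{k+1}) we obtain:

  H_0: rank C_0 − rank ∂_1 = 9 − 8 = 1, and the invariant factors of ∂_1 are all 1, so H_0 ≅ Z.
  H_1: rank ker ∂_1 − rank ∂_2 = (27 − 8) − 17 = 2, and the invariant factors of ∂_2 are all 1, so H_1 ≅ Z^2.
  H_2: rank ker ∂_2 − rank ∂_3 = (18 − 17) − 0 = 1, and there is no ∂_3, so H_2 ≅ Z.

Hence the Betti numbers are b_0 = 1, b_1 = 2, b_2 = 1.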